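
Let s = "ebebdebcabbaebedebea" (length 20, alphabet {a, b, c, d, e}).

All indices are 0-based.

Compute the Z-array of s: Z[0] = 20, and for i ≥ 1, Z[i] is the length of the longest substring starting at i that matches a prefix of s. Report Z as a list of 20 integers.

Z[0]=20
i=1: i≥r, start 0; Z[1]=0
i=2: i≥r, start 0; Z[2]=2 extend→box=[2,4)
i=3: min(r-i=1, Z[1]=0)=0; Z[3]=0
i=4: i≥r, start 0; Z[4]=0
i=5: i≥r, start 0; Z[5]=2 extend→box=[5,7)
i=6: min(r-i=1, Z[1]=0)=0; Z[6]=0
i=7: i≥r, start 0; Z[7]=0
i=8: i≥r, start 0; Z[8]=0
i=9: i≥r, start 0; Z[9]=0
i=10: i≥r, start 0; Z[10]=0
i=11: i≥r, start 0; Z[11]=0
i=12: i≥r, start 0; Z[12]=3 extend→box=[12,15)
i=13: min(r-i=2, Z[1]=0)=0; Z[13]=0
i=14: min(r-i=1, Z[2]=2)=1; Z[14]=1
i=15: i≥r, start 0; Z[15]=0
i=16: i≥r, start 0; Z[16]=3 extend→box=[16,19)
i=17: min(r-i=2, Z[1]=0)=0; Z[17]=0
i=18: min(r-i=1, Z[2]=2)=1; Z[18]=1
i=19: i≥r, start 0; Z[19]=0

[20, 0, 2, 0, 0, 2, 0, 0, 0, 0, 0, 0, 3, 0, 1, 0, 3, 0, 1, 0]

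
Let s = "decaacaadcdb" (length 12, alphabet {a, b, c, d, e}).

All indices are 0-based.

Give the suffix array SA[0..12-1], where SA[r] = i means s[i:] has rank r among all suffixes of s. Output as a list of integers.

rank | idx | suffix
   0 |   3 | aacaadcdb
   1 |   6 | aadcdb
   2 |   4 | acaadcdb
   3 |   7 | adcdb
   4 |  11 | b
   5 |   2 | caacaadcdb
   6 |   5 | caadcdb
   7 |   9 | cdb
   8 |  10 | db
   9 |   8 | dcdb
  10 |   0 | decaacaadcdb
  11 |   1 | ecaacaadcdb

[3, 6, 4, 7, 11, 2, 5, 9, 10, 8, 0, 1]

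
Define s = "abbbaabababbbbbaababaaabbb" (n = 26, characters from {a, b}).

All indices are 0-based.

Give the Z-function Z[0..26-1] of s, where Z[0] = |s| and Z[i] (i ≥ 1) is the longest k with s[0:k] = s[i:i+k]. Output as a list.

Z[0]=26
i=1: i≥r, start 0; Z[1]=0
i=2: i≥r, start 0; Z[2]=0
i=3: i≥r, start 0; Z[3]=0
i=4: i≥r, start 0; Z[4]=1 scan→box=[4,5)
i=5: i≥r, start 0; Z[5]=2 scan→box=[5,7)
i=6: min(r-i=1, Z[1]=0)=0; Z[6]=0
i=7: i≥r, start 0; Z[7]=2 scan→box=[7,9)
i=8: min(r-i=1, Z[1]=0)=0; Z[8]=0
i=9: i≥r, start 0; Z[9]=4 scan→box=[9,13)
i=10: min(r-i=3, Z[1]=0)=0; Z[10]=0
i=11: min(r-i=2, Z[2]=0)=0; Z[11]=0
i=12: min(r-i=1, Z[3]=0)=0; Z[12]=0
i=13: i≥r, start 0; Z[13]=0
i=14: i≥r, start 0; Z[14]=0
i=15: i≥r, start 0; Z[15]=1 scan→box=[15,16)
i=16: i≥r, start 0; Z[16]=2 scan→box=[16,18)
i=17: min(r-i=1, Z[1]=0)=0; Z[17]=0
i=18: i≥r, start 0; Z[18]=2 scan→box=[18,20)
i=19: min(r-i=1, Z[1]=0)=0; Z[19]=0
i=20: i≥r, start 0; Z[20]=1 scan→box=[20,21)
i=21: i≥r, start 0; Z[21]=1 scan→box=[21,22)
i=22: i≥r, start 0; Z[22]=4 scan→box=[22,26)
i=23: min(r-i=3, Z[1]=0)=0; Z[23]=0
i=24: min(r-i=2, Z[2]=0)=0; Z[24]=0
i=25: min(r-i=1, Z[3]=0)=0; Z[25]=0

[26, 0, 0, 0, 1, 2, 0, 2, 0, 4, 0, 0, 0, 0, 0, 1, 2, 0, 2, 0, 1, 1, 4, 0, 0, 0]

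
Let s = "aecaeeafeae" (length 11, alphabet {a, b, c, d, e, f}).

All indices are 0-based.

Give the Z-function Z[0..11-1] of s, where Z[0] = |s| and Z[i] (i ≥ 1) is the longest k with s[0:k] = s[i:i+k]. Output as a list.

Z[0]=11
i=1: outside box; Z[1]=0
i=2: outside box; Z[2]=0
i=3: outside box; Z[3]=2 extend→box=[3,5)
i=4: min(r-i=1, Z[1]=0)=0; Z[4]=0
i=5: outside box; Z[5]=0
i=6: outside box; Z[6]=1 extend→box=[6,7)
i=7: outside box; Z[7]=0
i=8: outside box; Z[8]=0
i=9: outside box; Z[9]=2 extend→box=[9,11)
i=10: min(r-i=1, Z[1]=0)=0; Z[10]=0

[11, 0, 0, 2, 0, 0, 1, 0, 0, 2, 0]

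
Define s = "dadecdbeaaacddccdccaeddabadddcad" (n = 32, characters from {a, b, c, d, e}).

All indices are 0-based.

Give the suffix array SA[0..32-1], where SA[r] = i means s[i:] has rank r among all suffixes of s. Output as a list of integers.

rank | idx | suffix
   0 |   8 | aaacddccdccaeddabadddcad
   1 |   9 | aacddccdccaeddabadddcad
   2 |  23 | abadddcad
   3 |  10 | acddccdccaeddabadddcad
   4 |  30 | ad
   5 |  25 | adddcad
   6 |   1 | adecdbeaaacddccdccaeddabadddcad
   7 |  19 | aeddabadddcad
   8 |  24 | badddcad
   9 |   6 | beaaacddccdccaeddabadddcad
  10 |  29 | cad
  11 |  18 | caeddabadddcad
  12 |  17 | ccaeddabadddcad
  13 |  14 | ccdccaeddabadddcad
  14 |   4 | cdbeaaacddccdccaeddabadddcad
  15 |  15 | cdccaeddabadddcad
  16 |  11 | cddccdccaeddabadddcad
  17 |  31 | d
  18 |  22 | dabadddcad
  19 |   0 | dadecdbeaaacddccdccaeddabadddcad
  20 |   5 | dbeaaacddccdccaeddabadddcad
  21 |  28 | dcad
  22 |  16 | dccaeddabadddcad
  23 |  13 | dccdccaeddabadddcad
  24 |  21 | ddabadddcad
  25 |  27 | ddcad
  26 |  12 | ddccdccaeddabadddcad
  27 |  26 | dddcad
  28 |   2 | decdbeaaacddccdccaeddabadddcad
  29 |   7 | eaaacddccdccaeddabadddcad
  30 |   3 | ecdbeaaacddccdccaeddabadddcad
  31 |  20 | eddabadddcad

[8, 9, 23, 10, 30, 25, 1, 19, 24, 6, 29, 18, 17, 14, 4, 15, 11, 31, 22, 0, 5, 28, 16, 13, 21, 27, 12, 26, 2, 7, 3, 20]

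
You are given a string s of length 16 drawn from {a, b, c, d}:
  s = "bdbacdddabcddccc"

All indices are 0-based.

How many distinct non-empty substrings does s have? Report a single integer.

rank | idx | suffix
   0 |   8 | abcddccc
   1 |   3 | acdddabcddccc
   2 |   2 | bacdddabcddccc
   3 |   9 | bcddccc
   4 |   0 | bdbacdddabcddccc
   5 |  15 | c
   6 |  14 | cc
   7 |  13 | ccc
   8 |  10 | cddccc
   9 |   4 | cdddabcddccc
  10 |   7 | dabcddccc
  11 |   1 | dbacdddabcddccc
  12 |  12 | dccc
  13 |   6 | ddabcddccc
  14 |  11 | ddccc
  15 |   5 | dddabcddccc

SA = [8, 3, 2, 9, 0, 15, 14, 13, 10, 4, 7, 1, 12, 6, 11, 5]
i: (SA[i-1],SA[i]) lcp shared
  1: (8,3) 1 'a'
  2: (3,2) 0 ''
  3: (2,9) 1 'b'
  4: (9,0) 1 'b'
  5: (0,15) 0 ''
  6: (15,14) 1 'c'
  7: (14,13) 2 'cc'
  8: (13,10) 1 'c'
  9: (10,4) 3 'cdd'
  10: (4,7) 0 ''
  11: (7,1) 1 'd'
  12: (1,12) 1 'd'
  13: (12,6) 1 'd'
  14: (6,11) 2 'dd'
  15: (11,5) 2 'dd'

n(n+1)/2 = 16·17/2 = 136
Σ LCP = 0 + 1 + 0 + 1 + 1 + 0 + 1 + 2 + 1 + 3 + 0 + 1 + 1 + 1 + 2 + 2 = 17
distinct = 136 − 17 = 119

119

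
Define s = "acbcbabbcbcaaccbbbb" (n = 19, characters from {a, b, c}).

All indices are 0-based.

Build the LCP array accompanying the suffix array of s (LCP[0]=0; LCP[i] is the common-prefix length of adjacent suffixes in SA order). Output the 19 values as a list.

rank | idx | suffix
   0 |  11 | aaccbbbb
   1 |   5 | abbcbcaaccbbbb
   2 |   0 | acbcbabbcbcaaccbbbb
   3 |  12 | accbbbb
   4 |  18 | b
   5 |   4 | babbcbcaaccbbbb
   6 |  17 | bb
   7 |  16 | bbb
   8 |  15 | bbbb
   9 |   6 | bbcbcaaccbbbb
  10 |   9 | bcaaccbbbb
  11 |   2 | bcbabbcbcaaccbbbb
  12 |   7 | bcbcaaccbbbb
  13 |  10 | caaccbbbb
  14 |   3 | cbabbcbcaaccbbbb
  15 |  14 | cbbbb
  16 |   8 | cbcaaccbbbb
  17 |   1 | cbcbabbcbcaaccbbbb
  18 |  13 | ccbbbb

SA = [11, 5, 0, 12, 18, 4, 17, 16, 15, 6, 9, 2, 7, 10, 3, 14, 8, 1, 13]
i: (SA[i-1],SA[i]) lcp shared
  1: (11,5) 1 'a'
  2: (5,0) 1 'a'
  3: (0,12) 2 'ac'
  4: (12,18) 0 ''
  5: (18,4) 1 'b'
  6: (4,17) 1 'b'
  7: (17,16) 2 'bb'
  8: (16,15) 3 'bbb'
  9: (15,6) 2 'bb'
  10: (6,9) 1 'b'
  11: (9,2) 2 'bc'
  12: (2,7) 3 'bcb'
  13: (7,10) 0 ''
  14: (10,3) 1 'c'
  15: (3,14) 2 'cb'
  16: (14,8) 2 'cb'
  17: (8,1) 3 'cbc'
  18: (1,13) 1 'c'

[0, 1, 1, 2, 0, 1, 1, 2, 3, 2, 1, 2, 3, 0, 1, 2, 2, 3, 1]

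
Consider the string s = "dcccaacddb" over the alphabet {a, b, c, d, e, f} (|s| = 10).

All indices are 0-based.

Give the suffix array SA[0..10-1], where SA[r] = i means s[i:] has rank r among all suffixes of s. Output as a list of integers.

rank | idx | suffix
   0 |   4 | aacddb
   1 |   5 | acddb
   2 |   9 | b
   3 |   3 | caacddb
   4 |   2 | ccaacddb
   5 |   1 | cccaacddb
   6 |   6 | cddb
   7 |   8 | db
   8 |   0 | dcccaacddb
   9 |   7 | ddb

[4, 5, 9, 3, 2, 1, 6, 8, 0, 7]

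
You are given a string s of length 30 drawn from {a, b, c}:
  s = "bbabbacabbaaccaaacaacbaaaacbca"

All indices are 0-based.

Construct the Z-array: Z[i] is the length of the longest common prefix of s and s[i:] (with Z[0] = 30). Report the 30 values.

[30, 1, 0, 3, 1, 0, 0, 0, 3, 1, 0, 0, 0, 0, 0, 0, 0, 0, 0, 0, 0, 1, 0, 0, 0, 0, 0, 1, 0, 0]

Z[0]=30
i=1: outside box; Z[1]=1 grow→box=[1,2)
i=2: outside box; Z[2]=0
i=3: outside box; Z[3]=3 grow→box=[3,6)
i=4: min(r-i=2, Z[1]=1)=1; Z[4]=1
i=5: min(r-i=1, Z[2]=0)=0; Z[5]=0
i=6: outside box; Z[6]=0
i=7: outside box; Z[7]=0
i=8: outside box; Z[8]=3 grow→box=[8,11)
i=9: min(r-i=2, Z[1]=1)=1; Z[9]=1
i=10: min(r-i=1, Z[2]=0)=0; Z[10]=0
i=11: outside box; Z[11]=0
i=12: outside box; Z[12]=0
i=13: outside box; Z[13]=0
i=14: outside box; Z[14]=0
i=15: outside box; Z[15]=0
i=16: outside box; Z[16]=0
i=17: outside box; Z[17]=0
i=18: outside box; Z[18]=0
i=19: outside box; Z[19]=0
i=20: outside box; Z[20]=0
i=21: outside box; Z[21]=1 grow→box=[21,22)
i=22: outside box; Z[22]=0
i=23: outside box; Z[23]=0
i=24: outside box; Z[24]=0
i=25: outside box; Z[25]=0
i=26: outside box; Z[26]=0
i=27: outside box; Z[27]=1 grow→box=[27,28)
i=28: outside box; Z[28]=0
i=29: outside box; Z[29]=0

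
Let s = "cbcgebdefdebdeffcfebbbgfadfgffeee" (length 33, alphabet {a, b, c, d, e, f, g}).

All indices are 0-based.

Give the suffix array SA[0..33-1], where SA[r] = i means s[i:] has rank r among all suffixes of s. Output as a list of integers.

rank | idx | suffix
   0 |  24 | adfgffeee
   1 |  19 | bbbgfadfgffeee
   2 |  20 | bbgfadfgffeee
   3 |   1 | bcgebdefdebdeffcfebbbgfadfgffeee
   4 |   5 | bdefdebdeffcfebbbgfadfgffeee
   5 |  11 | bdeffcfebbbgfadfgffeee
   6 |  21 | bgfadfgffeee
   7 |   0 | cbcgebdefdebdeffcfebbbgfadfgffeee
   8 |  16 | cfebbbgfadfgffeee
   9 |   2 | cgebdefdebdeffcfebbbgfadfgffeee
  10 |   9 | debdeffcfebbbgfadfgffeee
  11 |   6 | defdebdeffcfebbbgfadfgffeee
  12 |  12 | deffcfebbbgfadfgffeee
  13 |  25 | dfgffeee
  14 |  32 | e
  15 |  18 | ebbbgfadfgffeee
  16 |   4 | ebdefdebdeffcfebbbgfadfgffeee
  17 |  10 | ebdeffcfebbbgfadfgffeee
  18 |  31 | ee
  19 |  30 | eee
  20 |   7 | efdebdeffcfebbbgfadfgffeee
  21 |  13 | effcfebbbgfadfgffeee
  22 |  23 | fadfgffeee
  23 |  15 | fcfebbbgfadfgffeee
  24 |   8 | fdebdeffcfebbbgfadfgffeee
  25 |  17 | febbbgfadfgffeee
  26 |  29 | feee
  27 |  14 | ffcfebbbgfadfgffeee
  28 |  28 | ffeee
  29 |  26 | fgffeee
  30 |   3 | gebdefdebdeffcfebbbgfadfgffeee
  31 |  22 | gfadfgffeee
  32 |  27 | gffeee

[24, 19, 20, 1, 5, 11, 21, 0, 16, 2, 9, 6, 12, 25, 32, 18, 4, 10, 31, 30, 7, 13, 23, 15, 8, 17, 29, 14, 28, 26, 3, 22, 27]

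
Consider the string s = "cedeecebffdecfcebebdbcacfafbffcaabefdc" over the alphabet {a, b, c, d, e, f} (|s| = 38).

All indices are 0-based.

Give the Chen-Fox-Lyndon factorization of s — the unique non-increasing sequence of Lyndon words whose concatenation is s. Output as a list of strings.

emit factor 1: 'cedee' (i=0, period=5)
emit factor 2: 'ce' (i=5, period=2)
emit factor 3: 'bffdecfce' (i=7, period=9)
emit factor 4: 'be' (i=16, period=2)
emit factor 5: 'bd' (i=18, period=2)
emit factor 6: 'bc' (i=20, period=2)
emit factor 7: 'acfafbffc' (i=22, period=9)
emit factor 8: 'aabefdc' (i=31, period=7)

["cedee", "ce", "bffdecfce", "be", "bd", "bc", "acfafbffc", "aabefdc"]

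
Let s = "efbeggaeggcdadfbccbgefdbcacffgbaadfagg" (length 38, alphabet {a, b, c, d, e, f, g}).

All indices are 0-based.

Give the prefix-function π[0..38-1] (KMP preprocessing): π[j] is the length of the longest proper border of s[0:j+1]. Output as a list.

[0, 0, 0, 1, 0, 0, 0, 1, 0, 0, 0, 0, 0, 0, 0, 0, 0, 0, 0, 0, 1, 2, 0, 0, 0, 0, 0, 0, 0, 0, 0, 0, 0, 0, 0, 0, 0, 0]

π[0] = 0
j=1 s[j]='f': π[1]=0 (border '')
j=2 s[j]='b': π[2]=0 (border '')
j=3 s[j]='e': π[3]=1 (border 'e')
j=4 s[j]='g': k: 1→0; π[4]=0 (border '')
j=5 s[j]='g': π[5]=0 (border '')
j=6 s[j]='a': π[6]=0 (border '')
j=7 s[j]='e': π[7]=1 (border 'e')
j=8 s[j]='g': k: 1→0; π[8]=0 (border '')
j=9 s[j]='g': π[9]=0 (border '')
j=10 s[j]='c': π[10]=0 (border '')
j=11 s[j]='d': π[11]=0 (border '')
j=12 s[j]='a': π[12]=0 (border '')
j=13 s[j]='d': π[13]=0 (border '')
j=14 s[j]='f': π[14]=0 (border '')
j=15 s[j]='b': π[15]=0 (border '')
j=16 s[j]='c': π[16]=0 (border '')
j=17 s[j]='c': π[17]=0 (border '')
j=18 s[j]='b': π[18]=0 (border '')
j=19 s[j]='g': π[19]=0 (border '')
j=20 s[j]='e': π[20]=1 (border 'e')
j=21 s[j]='f': π[21]=2 (border 'ef')
j=22 s[j]='d': k: 2→0; π[22]=0 (border '')
j=23 s[j]='b': π[23]=0 (border '')
j=24 s[j]='c': π[24]=0 (border '')
j=25 s[j]='a': π[25]=0 (border '')
j=26 s[j]='c': π[26]=0 (border '')
j=27 s[j]='f': π[27]=0 (border '')
j=28 s[j]='f': π[28]=0 (border '')
j=29 s[j]='g': π[29]=0 (border '')
j=30 s[j]='b': π[30]=0 (border '')
j=31 s[j]='a': π[31]=0 (border '')
j=32 s[j]='a': π[32]=0 (border '')
j=33 s[j]='d': π[33]=0 (border '')
j=34 s[j]='f': π[34]=0 (border '')
j=35 s[j]='a': π[35]=0 (border '')
j=36 s[j]='g': π[36]=0 (border '')
j=37 s[j]='g': π[37]=0 (border '')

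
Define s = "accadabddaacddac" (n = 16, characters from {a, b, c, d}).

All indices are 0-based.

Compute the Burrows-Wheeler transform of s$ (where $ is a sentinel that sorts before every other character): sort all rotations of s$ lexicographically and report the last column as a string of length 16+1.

rank  rotation           last
    0  $accadabddaacddac  c
    1  aacddac$accadabdd  d
    2  abddaacddac$accad  d
    3  ac$accadabddaacdd  d
    4  accadabddaacddac$  $
    5  acddac$accadabdda  a
    6  adabddaacddac$acc  c
    7  bddaacddac$accada  a
    8  c$accadabddaacdda  a
    9  cadabddaacddac$ac  c
   10  ccadabddaacddac$a  a
   11  cddac$accadabddaa  a
   12  daacddac$accadabd  d
   13  dabddaacddac$acca  a
   14  dac$accadabddaacd  d
   15  ddaacddac$accadab  b
   16  ddac$accadabddaac  c

cddd$acaacaadadbc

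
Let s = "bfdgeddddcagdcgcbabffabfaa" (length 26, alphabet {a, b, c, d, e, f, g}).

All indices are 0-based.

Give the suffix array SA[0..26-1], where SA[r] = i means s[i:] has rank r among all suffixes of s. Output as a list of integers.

rank→(start, suffix):
  0 → (25, 'a')
  1 → (24, 'aa')
  2 → (21, 'abfaa')
  3 → (17, 'abffabfaa')
  4 → (10, 'agdcgcbabffabfaa')
  5 → (16, 'babffabfaa')
  6 → (22, 'bfaa')
  7 → (0, 'bfdgeddddcagdcgcbabffabfaa')
  8 → (18, 'bffabfaa')
  9 → (9, 'cagdcgcbabffabfaa')
  10 → (15, 'cbabffabfaa')
  11 → (13, 'cgcbabffabfaa')
  12 → (8, 'dcagdcgcbabffabfaa')
  13 → (12, 'dcgcbabffabfaa')
  14 → (7, 'ddcagdcgcbabffabfaa')
  15 → (6, 'dddcagdcgcbabffabfaa')
  16 → (5, 'ddddcagdcgcbabffabfaa')
  17 → (2, 'dgeddddcagdcgcbabffabfaa')
  18 → (4, 'eddddcagdcgcbabffabfaa')
  19 → (23, 'faa')
  20 → (20, 'fabfaa')
  21 → (1, 'fdgeddddcagdcgcbabffabfaa')
  22 → (19, 'ffabfaa')
  23 → (14, 'gcbabffabfaa')
  24 → (11, 'gdcgcbabffabfaa')
  25 → (3, 'geddddcagdcgcbabffabfaa')

[25, 24, 21, 17, 10, 16, 22, 0, 18, 9, 15, 13, 8, 12, 7, 6, 5, 2, 4, 23, 20, 1, 19, 14, 11, 3]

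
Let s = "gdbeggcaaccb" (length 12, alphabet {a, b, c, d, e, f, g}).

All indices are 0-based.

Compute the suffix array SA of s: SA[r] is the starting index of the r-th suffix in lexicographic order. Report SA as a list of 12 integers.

rank | idx | suffix
   0 |   7 | aaccb
   1 |   8 | accb
   2 |  11 | b
   3 |   2 | beggcaaccb
   4 |   6 | caaccb
   5 |  10 | cb
   6 |   9 | ccb
   7 |   1 | dbeggcaaccb
   8 |   3 | eggcaaccb
   9 |   5 | gcaaccb
  10 |   0 | gdbeggcaaccb
  11 |   4 | ggcaaccb

[7, 8, 11, 2, 6, 10, 9, 1, 3, 5, 0, 4]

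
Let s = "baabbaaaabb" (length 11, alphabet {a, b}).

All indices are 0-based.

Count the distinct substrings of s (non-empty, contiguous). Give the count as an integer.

46

rank→(start, suffix):
  0 → (5, 'aaaabb')
  1 → (6, 'aaabb')
  2 → (7, 'aabb')
  3 → (1, 'aabbaaaabb')
  4 → (8, 'abb')
  5 → (2, 'abbaaaabb')
  6 → (10, 'b')
  7 → (4, 'baaaabb')
  8 → (0, 'baabbaaaabb')
  9 → (9, 'bb')
  10 → (3, 'bbaaaabb')

SA = [5, 6, 7, 1, 8, 2, 10, 4, 0, 9, 3]
i: (SA[i-1],SA[i]) lcp shared
  1: (5,6) 3 'aaa'
  2: (6,7) 2 'aa'
  3: (7,1) 4 'aabb'
  4: (1,8) 1 'a'
  5: (8,2) 3 'abb'
  6: (2,10) 0 ''
  7: (10,4) 1 'b'
  8: (4,0) 3 'baa'
  9: (0,9) 1 'b'
  10: (9,3) 2 'bb'

n(n+1)/2 = 11·12/2 = 66
Σ LCP = 0 + 3 + 2 + 4 + 1 + 3 + 0 + 1 + 3 + 1 + 2 = 20
distinct = 66 − 20 = 46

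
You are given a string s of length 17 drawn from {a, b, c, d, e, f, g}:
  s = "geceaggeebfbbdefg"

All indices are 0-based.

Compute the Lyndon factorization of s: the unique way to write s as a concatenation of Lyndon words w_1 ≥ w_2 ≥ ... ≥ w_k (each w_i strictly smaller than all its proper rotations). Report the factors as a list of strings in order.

["g", "e", "ce", "aggeebfbbdefg"]

emit factor 1: 'g' (i=0, period=1)
emit factor 2: 'e' (i=1, period=1)
emit factor 3: 'ce' (i=2, period=2)
emit factor 4: 'aggeebfbbdefg' (i=4, period=13)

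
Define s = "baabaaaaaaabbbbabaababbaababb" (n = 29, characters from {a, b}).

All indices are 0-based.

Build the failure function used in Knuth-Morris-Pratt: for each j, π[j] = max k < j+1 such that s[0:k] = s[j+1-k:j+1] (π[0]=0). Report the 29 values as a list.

[0, 0, 0, 1, 2, 3, 0, 0, 0, 0, 0, 1, 1, 1, 1, 2, 1, 2, 3, 4, 5, 1, 1, 2, 3, 4, 5, 1, 1]

π[0] = 0
j=1 s[j]='a': π[1]=0 (border '')
j=2 s[j]='a': π[2]=0 (border '')
j=3 s[j]='b': π[3]=1 (border 'b')
j=4 s[j]='a': π[4]=2 (border 'ba')
j=5 s[j]='a': π[5]=3 (border 'baa')
j=6 s[j]='a': k: 3→0; π[6]=0 (border '')
j=7 s[j]='a': π[7]=0 (border '')
j=8 s[j]='a': π[8]=0 (border '')
j=9 s[j]='a': π[9]=0 (border '')
j=10 s[j]='a': π[10]=0 (border '')
j=11 s[j]='b': π[11]=1 (border 'b')
j=12 s[j]='b': k: 1→0; π[12]=1 (border 'b')
j=13 s[j]='b': k: 1→0; π[13]=1 (border 'b')
j=14 s[j]='b': k: 1→0; π[14]=1 (border 'b')
j=15 s[j]='a': π[15]=2 (border 'ba')
j=16 s[j]='b': k: 2→0; π[16]=1 (border 'b')
j=17 s[j]='a': π[17]=2 (border 'ba')
j=18 s[j]='a': π[18]=3 (border 'baa')
j=19 s[j]='b': π[19]=4 (border 'baab')
j=20 s[j]='a': π[20]=5 (border 'baaba')
j=21 s[j]='b': k: 5→2→0; π[21]=1 (border 'b')
j=22 s[j]='b': k: 1→0; π[22]=1 (border 'b')
j=23 s[j]='a': π[23]=2 (border 'ba')
j=24 s[j]='a': π[24]=3 (border 'baa')
j=25 s[j]='b': π[25]=4 (border 'baab')
j=26 s[j]='a': π[26]=5 (border 'baaba')
j=27 s[j]='b': k: 5→2→0; π[27]=1 (border 'b')
j=28 s[j]='b': k: 1→0; π[28]=1 (border 'b')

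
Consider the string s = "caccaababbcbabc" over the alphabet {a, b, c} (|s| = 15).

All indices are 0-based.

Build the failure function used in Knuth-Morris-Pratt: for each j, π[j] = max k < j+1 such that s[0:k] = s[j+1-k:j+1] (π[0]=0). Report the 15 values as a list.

[0, 0, 1, 1, 2, 0, 0, 0, 0, 0, 1, 0, 0, 0, 1]

π[0] = 0
j=1 s[j]='a': π[1]=0 (border '')
j=2 s[j]='c': π[2]=1 (border 'c')
j=3 s[j]='c': k: 1→0; π[3]=1 (border 'c')
j=4 s[j]='a': π[4]=2 (border 'ca')
j=5 s[j]='a': k: 2→0; π[5]=0 (border '')
j=6 s[j]='b': π[6]=0 (border '')
j=7 s[j]='a': π[7]=0 (border '')
j=8 s[j]='b': π[8]=0 (border '')
j=9 s[j]='b': π[9]=0 (border '')
j=10 s[j]='c': π[10]=1 (border 'c')
j=11 s[j]='b': k: 1→0; π[11]=0 (border '')
j=12 s[j]='a': π[12]=0 (border '')
j=13 s[j]='b': π[13]=0 (border '')
j=14 s[j]='c': π[14]=1 (border 'c')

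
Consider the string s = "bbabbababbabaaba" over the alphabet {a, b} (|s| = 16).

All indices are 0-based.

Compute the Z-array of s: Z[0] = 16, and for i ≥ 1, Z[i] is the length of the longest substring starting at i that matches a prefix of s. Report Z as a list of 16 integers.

Z[0]=16
i=1: i≥r, start 0; Z[1]=1 grow→box=[1,2)
i=2: i≥r, start 0; Z[2]=0
i=3: i≥r, start 0; Z[3]=4 grow→box=[3,7)
i=4: min(r-i=3, Z[1]=1)=1; Z[4]=1
i=5: min(r-i=2, Z[2]=0)=0; Z[5]=0
i=6: min(r-i=1, Z[3]=4)=1; Z[6]=1
i=7: i≥r, start 0; Z[7]=0
i=8: i≥r, start 0; Z[8]=4 grow→box=[8,12)
i=9: min(r-i=3, Z[1]=1)=1; Z[9]=1
i=10: min(r-i=2, Z[2]=0)=0; Z[10]=0
i=11: min(r-i=1, Z[3]=4)=1; Z[11]=1
i=12: i≥r, start 0; Z[12]=0
i=13: i≥r, start 0; Z[13]=0
i=14: i≥r, start 0; Z[14]=1 grow→box=[14,15)
i=15: i≥r, start 0; Z[15]=0

[16, 1, 0, 4, 1, 0, 1, 0, 4, 1, 0, 1, 0, 0, 1, 0]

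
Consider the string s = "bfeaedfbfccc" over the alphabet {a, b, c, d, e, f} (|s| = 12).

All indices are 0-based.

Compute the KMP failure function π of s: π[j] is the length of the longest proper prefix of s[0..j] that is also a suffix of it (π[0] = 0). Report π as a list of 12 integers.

π[0] = 0
j=1 s[j]='f': π[1]=0 (border '')
j=2 s[j]='e': π[2]=0 (border '')
j=3 s[j]='a': π[3]=0 (border '')
j=4 s[j]='e': π[4]=0 (border '')
j=5 s[j]='d': π[5]=0 (border '')
j=6 s[j]='f': π[6]=0 (border '')
j=7 s[j]='b': π[7]=1 (border 'b')
j=8 s[j]='f': π[8]=2 (border 'bf')
j=9 s[j]='c': k: 2→0; π[9]=0 (border '')
j=10 s[j]='c': π[10]=0 (border '')
j=11 s[j]='c': π[11]=0 (border '')

[0, 0, 0, 0, 0, 0, 0, 1, 2, 0, 0, 0]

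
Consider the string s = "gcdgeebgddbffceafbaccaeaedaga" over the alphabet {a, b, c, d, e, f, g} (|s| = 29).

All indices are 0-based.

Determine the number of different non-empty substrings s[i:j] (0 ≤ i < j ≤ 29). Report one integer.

sorted suffixes:
  #0 SA[0]=28  'a'
  #1 SA[1]=18  'accaeaedaga'
  #2 SA[2]=21  'aeaedaga'
  #3 SA[3]=23  'aedaga'
  #4 SA[4]=15  'afbaccaeaedaga'
  #5 SA[5]=26  'aga'
  #6 SA[6]=17  'baccaeaedaga'
  #7 SA[7]=10  'bffceafbaccaeaedaga'
  #8 SA[8]=6  'bgddbffceafbaccaeaedaga'
  #9 SA[9]=20  'caeaedaga'
  #10 SA[10]=19  'ccaeaedaga'
  #11 SA[11]=1  'cdgeebgddbffceafbaccaeaedaga'
  #12 SA[12]=13  'ceafbaccaeaedaga'
  #13 SA[13]=25  'daga'
  #14 SA[14]=9  'dbffceafbaccaeaedaga'
  #15 SA[15]=8  'ddbffceafbaccaeaedaga'
  #16 SA[16]=2  'dgeebgddbffceafbaccaeaedaga'
  #17 SA[17]=22  'eaedaga'
  #18 SA[18]=14  'eafbaccaeaedaga'
  #19 SA[19]=5  'ebgddbffceafbaccaeaedaga'
  #20 SA[20]=24  'edaga'
  #21 SA[21]=4  'eebgddbffceafbaccaeaedaga'
  #22 SA[22]=16  'fbaccaeaedaga'
  #23 SA[23]=12  'fceafbaccaeaedaga'
  #24 SA[24]=11  'ffceafbaccaeaedaga'
  #25 SA[25]=27  'ga'
  #26 SA[26]=0  'gcdgeebgddbffceafbaccaeaedaga'
  #27 SA[27]=7  'gddbffceafbaccaeaedaga'
  #28 SA[28]=3  'geebgddbffceafbaccaeaedaga'

SA = [28, 18, 21, 23, 15, 26, 17, 10, 6, 20, 19, 1, 13, 25, 9, 8, 2, 22, 14, 5, 24, 4, 16, 12, 11, 27, 0, 7, 3]
[i] adj suffixes → lcp
  [1] 28/18 → 1 ('a')
  [2] 18/21 → 1 ('a')
  [3] 21/23 → 2 ('ae')
  [4] 23/15 → 1 ('a')
  [5] 15/26 → 1 ('a')
  [6] 26/17 → 0 ('')
  [7] 17/10 → 1 ('b')
  [8] 10/6 → 1 ('b')
  [9] 6/20 → 0 ('')
  [10] 20/19 → 1 ('c')
  [11] 19/1 → 1 ('c')
  [12] 1/13 → 1 ('c')
  [13] 13/25 → 0 ('')
  [14] 25/9 → 1 ('d')
  [15] 9/8 → 1 ('d')
  [16] 8/2 → 1 ('d')
  [17] 2/22 → 0 ('')
  [18] 22/14 → 2 ('ea')
  [19] 14/5 → 1 ('e')
  [20] 5/24 → 1 ('e')
  [21] 24/4 → 1 ('e')
  [22] 4/16 → 0 ('')
  [23] 16/12 → 1 ('f')
  [24] 12/11 → 1 ('f')
  [25] 11/27 → 0 ('')
  [26] 27/0 → 1 ('g')
  [27] 0/7 → 1 ('g')
  [28] 7/3 → 1 ('g')

n(n+1)/2 = 29·30/2 = 435
Σ LCP = 0 + 1 + 1 + 2 + 1 + 1 + 0 + 1 + 1 + 0 + 1 + 1 + 1 + 0 + 1 + 1 + 1 + 0 + 2 + 1 + 1 + 1 + 0 + 1 + 1 + 0 + 1 + 1 + 1 = 24
distinct = 435 − 24 = 411

411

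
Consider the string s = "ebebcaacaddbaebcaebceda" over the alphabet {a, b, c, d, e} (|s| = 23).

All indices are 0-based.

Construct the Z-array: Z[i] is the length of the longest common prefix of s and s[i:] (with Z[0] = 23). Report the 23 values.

[23, 0, 2, 0, 0, 0, 0, 0, 0, 0, 0, 0, 0, 2, 0, 0, 0, 2, 0, 0, 1, 0, 0]

Z[0]=23
i=1: i≥r, start 0; Z[1]=0
i=2: i≥r, start 0; Z[2]=2 extend→box=[2,4)
i=3: min(r-i=1, Z[1]=0)=0; Z[3]=0
i=4: i≥r, start 0; Z[4]=0
i=5: i≥r, start 0; Z[5]=0
i=6: i≥r, start 0; Z[6]=0
i=7: i≥r, start 0; Z[7]=0
i=8: i≥r, start 0; Z[8]=0
i=9: i≥r, start 0; Z[9]=0
i=10: i≥r, start 0; Z[10]=0
i=11: i≥r, start 0; Z[11]=0
i=12: i≥r, start 0; Z[12]=0
i=13: i≥r, start 0; Z[13]=2 extend→box=[13,15)
i=14: min(r-i=1, Z[1]=0)=0; Z[14]=0
i=15: i≥r, start 0; Z[15]=0
i=16: i≥r, start 0; Z[16]=0
i=17: i≥r, start 0; Z[17]=2 extend→box=[17,19)
i=18: min(r-i=1, Z[1]=0)=0; Z[18]=0
i=19: i≥r, start 0; Z[19]=0
i=20: i≥r, start 0; Z[20]=1 extend→box=[20,21)
i=21: i≥r, start 0; Z[21]=0
i=22: i≥r, start 0; Z[22]=0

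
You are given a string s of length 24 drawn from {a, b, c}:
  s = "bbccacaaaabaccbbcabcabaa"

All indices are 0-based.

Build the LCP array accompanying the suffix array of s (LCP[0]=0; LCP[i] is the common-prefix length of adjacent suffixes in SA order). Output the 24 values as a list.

[0, 1, 2, 3, 2, 1, 3, 2, 1, 2, 0, 2, 1, 3, 1, 4, 2, 0, 2, 3, 2, 1, 1, 2]

sorted suffixes:
  #0 SA[0]=23  'a'
  #1 SA[1]=22  'aa'
  #2 SA[2]=6  'aaaabaccbbcabcabaa'
  #3 SA[3]=7  'aaabaccbbcabcabaa'
  #4 SA[4]=8  'aabaccbbcabcabaa'
  #5 SA[5]=20  'abaa'
  #6 SA[6]=9  'abaccbbcabcabaa'
  #7 SA[7]=17  'abcabaa'
  #8 SA[8]=4  'acaaaabaccbbcabcabaa'
  #9 SA[9]=11  'accbbcabcabaa'
  #10 SA[10]=21  'baa'
  #11 SA[11]=10  'baccbbcabcabaa'
  #12 SA[12]=14  'bbcabcabaa'
  #13 SA[13]=0  'bbccacaaaabaccbbcabcabaa'
  #14 SA[14]=18  'bcabaa'
  #15 SA[15]=15  'bcabcabaa'
  #16 SA[16]=1  'bccacaaaabaccbbcabcabaa'
  #17 SA[17]=5  'caaaabaccbbcabcabaa'
  #18 SA[18]=19  'cabaa'
  #19 SA[19]=16  'cabcabaa'
  #20 SA[20]=3  'cacaaaabaccbbcabcabaa'
  #21 SA[21]=13  'cbbcabcabaa'
  #22 SA[22]=2  'ccacaaaabaccbbcabcabaa'
  #23 SA[23]=12  'ccbbcabcabaa'

SA = [23, 22, 6, 7, 8, 20, 9, 17, 4, 11, 21, 10, 14, 0, 18, 15, 1, 5, 19, 16, 3, 13, 2, 12]
[i] adj suffixes → lcp
  [1] 23/22 → 1 ('a')
  [2] 22/6 → 2 ('aa')
  [3] 6/7 → 3 ('aaa')
  [4] 7/8 → 2 ('aa')
  [5] 8/20 → 1 ('a')
  [6] 20/9 → 3 ('aba')
  [7] 9/17 → 2 ('ab')
  [8] 17/4 → 1 ('a')
  [9] 4/11 → 2 ('ac')
  [10] 11/21 → 0 ('')
  [11] 21/10 → 2 ('ba')
  [12] 10/14 → 1 ('b')
  [13] 14/0 → 3 ('bbc')
  [14] 0/18 → 1 ('b')
  [15] 18/15 → 4 ('bcab')
  [16] 15/1 → 2 ('bc')
  [17] 1/5 → 0 ('')
  [18] 5/19 → 2 ('ca')
  [19] 19/16 → 3 ('cab')
  [20] 16/3 → 2 ('ca')
  [21] 3/13 → 1 ('c')
  [22] 13/2 → 1 ('c')
  [23] 2/12 → 2 ('cc')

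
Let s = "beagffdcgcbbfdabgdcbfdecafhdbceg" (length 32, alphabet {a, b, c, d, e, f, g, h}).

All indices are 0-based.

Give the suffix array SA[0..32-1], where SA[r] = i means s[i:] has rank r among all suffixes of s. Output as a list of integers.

rank→(start, suffix):
  0 → (14, 'abgdcbfdecafhdbceg')
  1 → (24, 'afhdbceg')
  2 → (2, 'agffdcgcbbfdabgdcbfdecafhdbceg')
  3 → (10, 'bbfdabgdcbfdecafhdbceg')
  4 → (28, 'bceg')
  5 → (0, 'beagffdcgcbbfdabgdcbfdecafhdbceg')
  6 → (11, 'bfdabgdcbfdecafhdbceg')
  7 → (19, 'bfdecafhdbceg')
  8 → (15, 'bgdcbfdecafhdbceg')
  9 → (23, 'cafhdbceg')
  10 → (9, 'cbbfdabgdcbfdecafhdbceg')
  11 → (18, 'cbfdecafhdbceg')
  12 → (29, 'ceg')
  13 → (7, 'cgcbbfdabgdcbfdecafhdbceg')
  14 → (13, 'dabgdcbfdecafhdbceg')
  15 → (27, 'dbceg')
  16 → (17, 'dcbfdecafhdbceg')
  17 → (6, 'dcgcbbfdabgdcbfdecafhdbceg')
  18 → (21, 'decafhdbceg')
  19 → (1, 'eagffdcgcbbfdabgdcbfdecafhdbceg')
  20 → (22, 'ecafhdbceg')
  21 → (30, 'eg')
  22 → (12, 'fdabgdcbfdecafhdbceg')
  23 → (5, 'fdcgcbbfdabgdcbfdecafhdbceg')
  24 → (20, 'fdecafhdbceg')
  25 → (4, 'ffdcgcbbfdabgdcbfdecafhdbceg')
  26 → (25, 'fhdbceg')
  27 → (31, 'g')
  28 → (8, 'gcbbfdabgdcbfdecafhdbceg')
  29 → (16, 'gdcbfdecafhdbceg')
  30 → (3, 'gffdcgcbbfdabgdcbfdecafhdbceg')
  31 → (26, 'hdbceg')

[14, 24, 2, 10, 28, 0, 11, 19, 15, 23, 9, 18, 29, 7, 13, 27, 17, 6, 21, 1, 22, 30, 12, 5, 20, 4, 25, 31, 8, 16, 3, 26]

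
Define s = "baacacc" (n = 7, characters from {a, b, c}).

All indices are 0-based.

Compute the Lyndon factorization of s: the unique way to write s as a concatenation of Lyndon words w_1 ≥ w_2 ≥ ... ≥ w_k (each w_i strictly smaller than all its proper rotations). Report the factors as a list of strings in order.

emit factor 1: 'b' (i=0, period=1)
emit factor 2: 'aacacc' (i=1, period=6)

["b", "aacacc"]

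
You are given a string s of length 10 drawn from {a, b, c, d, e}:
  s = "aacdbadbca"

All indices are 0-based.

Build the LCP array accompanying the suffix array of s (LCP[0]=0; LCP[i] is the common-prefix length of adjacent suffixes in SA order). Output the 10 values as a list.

sorted suffixes:
  #0 SA[0]=9  'a'
  #1 SA[1]=0  'aacdbadbca'
  #2 SA[2]=1  'acdbadbca'
  #3 SA[3]=5  'adbca'
  #4 SA[4]=4  'badbca'
  #5 SA[5]=7  'bca'
  #6 SA[6]=8  'ca'
  #7 SA[7]=2  'cdbadbca'
  #8 SA[8]=3  'dbadbca'
  #9 SA[9]=6  'dbca'

SA = [9, 0, 1, 5, 4, 7, 8, 2, 3, 6]
rank  pair      lcp
   1  s[9:],s[0:]  1  'a'
   2  s[0:],s[1:]  1  'a'
   3  s[1:],s[5:]  1  'a'
   4  s[5:],s[4:]  0  ''
   5  s[4:],s[7:]  1  'b'
   6  s[7:],s[8:]  0  ''
   7  s[8:],s[2:]  1  'c'
   8  s[2:],s[3:]  0  ''
   9  s[3:],s[6:]  2  'db'

[0, 1, 1, 1, 0, 1, 0, 1, 0, 2]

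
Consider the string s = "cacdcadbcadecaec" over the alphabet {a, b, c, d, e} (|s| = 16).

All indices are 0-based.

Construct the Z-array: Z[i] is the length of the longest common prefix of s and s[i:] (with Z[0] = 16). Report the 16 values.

Z[0]=16
i=1: outside box; Z[1]=0
i=2: outside box; Z[2]=1 extend→box=[2,3)
i=3: outside box; Z[3]=0
i=4: outside box; Z[4]=2 extend→box=[4,6)
i=5: min(r-i=1, Z[1]=0)=0; Z[5]=0
i=6: outside box; Z[6]=0
i=7: outside box; Z[7]=0
i=8: outside box; Z[8]=2 extend→box=[8,10)
i=9: min(r-i=1, Z[1]=0)=0; Z[9]=0
i=10: outside box; Z[10]=0
i=11: outside box; Z[11]=0
i=12: outside box; Z[12]=2 extend→box=[12,14)
i=13: min(r-i=1, Z[1]=0)=0; Z[13]=0
i=14: outside box; Z[14]=0
i=15: outside box; Z[15]=1 extend→box=[15,16)

[16, 0, 1, 0, 2, 0, 0, 0, 2, 0, 0, 0, 2, 0, 0, 1]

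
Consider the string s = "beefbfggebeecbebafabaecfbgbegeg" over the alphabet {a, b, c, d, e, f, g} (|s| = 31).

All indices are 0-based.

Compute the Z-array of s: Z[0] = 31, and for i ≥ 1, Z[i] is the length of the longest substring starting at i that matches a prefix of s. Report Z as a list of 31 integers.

Z[0]=31
i=1: outside box; Z[1]=0
i=2: outside box; Z[2]=0
i=3: outside box; Z[3]=0
i=4: outside box; Z[4]=1 extend→box=[4,5)
i=5: outside box; Z[5]=0
i=6: outside box; Z[6]=0
i=7: outside box; Z[7]=0
i=8: outside box; Z[8]=0
i=9: outside box; Z[9]=3 extend→box=[9,12)
i=10: min(r-i=2, Z[1]=0)=0; Z[10]=0
i=11: min(r-i=1, Z[2]=0)=0; Z[11]=0
i=12: outside box; Z[12]=0
i=13: outside box; Z[13]=2 extend→box=[13,15)
i=14: min(r-i=1, Z[1]=0)=0; Z[14]=0
i=15: outside box; Z[15]=1 extend→box=[15,16)
i=16: outside box; Z[16]=0
i=17: outside box; Z[17]=0
i=18: outside box; Z[18]=0
i=19: outside box; Z[19]=1 extend→box=[19,20)
i=20: outside box; Z[20]=0
i=21: outside box; Z[21]=0
i=22: outside box; Z[22]=0
i=23: outside box; Z[23]=0
i=24: outside box; Z[24]=1 extend→box=[24,25)
i=25: outside box; Z[25]=0
i=26: outside box; Z[26]=2 extend→box=[26,28)
i=27: min(r-i=1, Z[1]=0)=0; Z[27]=0
i=28: outside box; Z[28]=0
i=29: outside box; Z[29]=0
i=30: outside box; Z[30]=0

[31, 0, 0, 0, 1, 0, 0, 0, 0, 3, 0, 0, 0, 2, 0, 1, 0, 0, 0, 1, 0, 0, 0, 0, 1, 0, 2, 0, 0, 0, 0]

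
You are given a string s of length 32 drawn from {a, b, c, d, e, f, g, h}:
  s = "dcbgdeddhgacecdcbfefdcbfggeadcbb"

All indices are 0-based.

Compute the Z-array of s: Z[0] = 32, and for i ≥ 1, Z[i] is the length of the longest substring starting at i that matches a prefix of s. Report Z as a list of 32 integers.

[32, 0, 0, 0, 1, 0, 1, 1, 0, 0, 0, 0, 0, 0, 3, 0, 0, 0, 0, 0, 3, 0, 0, 0, 0, 0, 0, 0, 3, 0, 0, 0]

Z[0]=32
i=1: i≥r, start 0; Z[1]=0
i=2: i≥r, start 0; Z[2]=0
i=3: i≥r, start 0; Z[3]=0
i=4: i≥r, start 0; Z[4]=1 extend→box=[4,5)
i=5: i≥r, start 0; Z[5]=0
i=6: i≥r, start 0; Z[6]=1 extend→box=[6,7)
i=7: i≥r, start 0; Z[7]=1 extend→box=[7,8)
i=8: i≥r, start 0; Z[8]=0
i=9: i≥r, start 0; Z[9]=0
i=10: i≥r, start 0; Z[10]=0
i=11: i≥r, start 0; Z[11]=0
i=12: i≥r, start 0; Z[12]=0
i=13: i≥r, start 0; Z[13]=0
i=14: i≥r, start 0; Z[14]=3 extend→box=[14,17)
i=15: min(r-i=2, Z[1]=0)=0; Z[15]=0
i=16: min(r-i=1, Z[2]=0)=0; Z[16]=0
i=17: i≥r, start 0; Z[17]=0
i=18: i≥r, start 0; Z[18]=0
i=19: i≥r, start 0; Z[19]=0
i=20: i≥r, start 0; Z[20]=3 extend→box=[20,23)
i=21: min(r-i=2, Z[1]=0)=0; Z[21]=0
i=22: min(r-i=1, Z[2]=0)=0; Z[22]=0
i=23: i≥r, start 0; Z[23]=0
i=24: i≥r, start 0; Z[24]=0
i=25: i≥r, start 0; Z[25]=0
i=26: i≥r, start 0; Z[26]=0
i=27: i≥r, start 0; Z[27]=0
i=28: i≥r, start 0; Z[28]=3 extend→box=[28,31)
i=29: min(r-i=2, Z[1]=0)=0; Z[29]=0
i=30: min(r-i=1, Z[2]=0)=0; Z[30]=0
i=31: i≥r, start 0; Z[31]=0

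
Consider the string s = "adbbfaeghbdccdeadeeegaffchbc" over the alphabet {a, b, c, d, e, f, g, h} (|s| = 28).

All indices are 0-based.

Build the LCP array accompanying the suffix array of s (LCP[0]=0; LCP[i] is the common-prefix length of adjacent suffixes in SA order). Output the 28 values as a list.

sorted suffixes:
  #0 SA[0]=0  'adbbfaeghbdccdeadeeegaffchbc'
  #1 SA[1]=15  'adeeegaffchbc'
  #2 SA[2]=5  'aeghbdccdeadeeegaffchbc'
  #3 SA[3]=21  'affchbc'
  #4 SA[4]=2  'bbfaeghbdccdeadeeegaffchbc'
  #5 SA[5]=26  'bc'
  #6 SA[6]=9  'bdccdeadeeegaffchbc'
  #7 SA[7]=3  'bfaeghbdccdeadeeegaffchbc'
  #8 SA[8]=27  'c'
  #9 SA[9]=11  'ccdeadeeegaffchbc'
  #10 SA[10]=12  'cdeadeeegaffchbc'
  #11 SA[11]=24  'chbc'
  #12 SA[12]=1  'dbbfaeghbdccdeadeeegaffchbc'
  #13 SA[13]=10  'dccdeadeeegaffchbc'
  #14 SA[14]=13  'deadeeegaffchbc'
  #15 SA[15]=16  'deeegaffchbc'
  #16 SA[16]=14  'eadeeegaffchbc'
  #17 SA[17]=17  'eeegaffchbc'
  #18 SA[18]=18  'eegaffchbc'
  #19 SA[19]=19  'egaffchbc'
  #20 SA[20]=6  'eghbdccdeadeeegaffchbc'
  #21 SA[21]=4  'faeghbdccdeadeeegaffchbc'
  #22 SA[22]=23  'fchbc'
  #23 SA[23]=22  'ffchbc'
  #24 SA[24]=20  'gaffchbc'
  #25 SA[25]=7  'ghbdccdeadeeegaffchbc'
  #26 SA[26]=25  'hbc'
  #27 SA[27]=8  'hbdccdeadeeegaffchbc'

SA = [0, 15, 5, 21, 2, 26, 9, 3, 27, 11, 12, 24, 1, 10, 13, 16, 14, 17, 18, 19, 6, 4, 23, 22, 20, 7, 25, 8]
[i] adj suffixes → lcp
  [1] 0/15 → 2 ('ad')
  [2] 15/5 → 1 ('a')
  [3] 5/21 → 1 ('a')
  [4] 21/2 → 0 ('')
  [5] 2/26 → 1 ('b')
  [6] 26/9 → 1 ('b')
  [7] 9/3 → 1 ('b')
  [8] 3/27 → 0 ('')
  [9] 27/11 → 1 ('c')
  [10] 11/12 → 1 ('c')
  [11] 12/24 → 1 ('c')
  [12] 24/1 → 0 ('')
  [13] 1/10 → 1 ('d')
  [14] 10/13 → 1 ('d')
  [15] 13/16 → 2 ('de')
  [16] 16/14 → 0 ('')
  [17] 14/17 → 1 ('e')
  [18] 17/18 → 2 ('ee')
  [19] 18/19 → 1 ('e')
  [20] 19/6 → 2 ('eg')
  [21] 6/4 → 0 ('')
  [22] 4/23 → 1 ('f')
  [23] 23/22 → 1 ('f')
  [24] 22/20 → 0 ('')
  [25] 20/7 → 1 ('g')
  [26] 7/25 → 0 ('')
  [27] 25/8 → 2 ('hb')

[0, 2, 1, 1, 0, 1, 1, 1, 0, 1, 1, 1, 0, 1, 1, 2, 0, 1, 2, 1, 2, 0, 1, 1, 0, 1, 0, 2]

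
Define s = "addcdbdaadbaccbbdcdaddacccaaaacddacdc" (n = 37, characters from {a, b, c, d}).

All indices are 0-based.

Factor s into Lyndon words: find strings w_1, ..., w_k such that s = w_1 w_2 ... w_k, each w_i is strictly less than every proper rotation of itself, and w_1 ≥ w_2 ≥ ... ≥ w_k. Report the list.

["addcdbd", "aadbaccbbdcdaddaccc", "aaaacddacdc"]

emit factor 1: 'addcdbd' (i=0, period=7)
emit factor 2: 'aadbaccbbdcdaddaccc' (i=7, period=19)
emit factor 3: 'aaaacddacdc' (i=26, period=11)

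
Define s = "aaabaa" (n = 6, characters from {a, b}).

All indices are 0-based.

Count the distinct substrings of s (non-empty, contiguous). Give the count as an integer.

15

rank→(start, suffix):
  0 → (5, 'a')
  1 → (4, 'aa')
  2 → (0, 'aaabaa')
  3 → (1, 'aabaa')
  4 → (2, 'abaa')
  5 → (3, 'baa')

SA = [5, 4, 0, 1, 2, 3]
i: (SA[i-1],SA[i]) lcp shared
  1: (5,4) 1 'a'
  2: (4,0) 2 'aa'
  3: (0,1) 2 'aa'
  4: (1,2) 1 'a'
  5: (2,3) 0 ''

n(n+1)/2 = 6·7/2 = 21
Σ LCP = 0 + 1 + 2 + 2 + 1 + 0 = 6
distinct = 21 − 6 = 15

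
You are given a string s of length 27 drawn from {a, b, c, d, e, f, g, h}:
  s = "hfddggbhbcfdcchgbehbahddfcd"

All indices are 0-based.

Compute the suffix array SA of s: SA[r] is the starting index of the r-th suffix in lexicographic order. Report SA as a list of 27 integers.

rank→(start, suffix):
  0 → (20, 'ahddfcd')
  1 → (19, 'bahddfcd')
  2 → (8, 'bcfdcchgbehbahddfcd')
  3 → (16, 'behbahddfcd')
  4 → (6, 'bhbcfdcchgbehbahddfcd')
  5 → (12, 'cchgbehbahddfcd')
  6 → (25, 'cd')
  7 → (9, 'cfdcchgbehbahddfcd')
  8 → (13, 'chgbehbahddfcd')
  9 → (26, 'd')
  10 → (11, 'dcchgbehbahddfcd')
  11 → (22, 'ddfcd')
  12 → (2, 'ddggbhbcfdcchgbehbahddfcd')
  13 → (23, 'dfcd')
  14 → (3, 'dggbhbcfdcchgbehbahddfcd')
  15 → (17, 'ehbahddfcd')
  16 → (24, 'fcd')
  17 → (10, 'fdcchgbehbahddfcd')
  18 → (1, 'fddggbhbcfdcchgbehbahddfcd')
  19 → (15, 'gbehbahddfcd')
  20 → (5, 'gbhbcfdcchgbehbahddfcd')
  21 → (4, 'ggbhbcfdcchgbehbahddfcd')
  22 → (18, 'hbahddfcd')
  23 → (7, 'hbcfdcchgbehbahddfcd')
  24 → (21, 'hddfcd')
  25 → (0, 'hfddggbhbcfdcchgbehbahddfcd')
  26 → (14, 'hgbehbahddfcd')

[20, 19, 8, 16, 6, 12, 25, 9, 13, 26, 11, 22, 2, 23, 3, 17, 24, 10, 1, 15, 5, 4, 18, 7, 21, 0, 14]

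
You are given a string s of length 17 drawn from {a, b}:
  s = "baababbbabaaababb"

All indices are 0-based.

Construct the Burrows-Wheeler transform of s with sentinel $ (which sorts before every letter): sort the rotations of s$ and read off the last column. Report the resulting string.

bbabbaabbba$baaaba

rank  rotation            last
    0  $baababbbabaaababb  b
    1  aaababb$baababbbab  b
    2  aababb$baababbbaba  a
    3  aababbbabaaababb$b  b
    4  abaaababb$baababbb  b
    5  ababb$baababbbabaa  a
    6  ababbbabaaababb$ba  a
    7  abb$baababbbabaaab  b
    8  abbbabaaababb$baab  b
    9  b$baababbbabaaabab  b
   10  baaababb$baababbba  a
   11  baababbbabaaababb$  $
   12  babaaababb$baababb  b
   13  babb$baababbbabaaa  a
   14  babbbabaaababb$baa  a
   15  bb$baababbbabaaaba  a
   16  bbabaaababb$baabab  b
   17  bbbabaaababb$baaba  a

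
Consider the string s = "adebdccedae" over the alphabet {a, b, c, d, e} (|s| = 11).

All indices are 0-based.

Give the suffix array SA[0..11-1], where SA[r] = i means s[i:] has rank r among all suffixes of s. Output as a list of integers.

[0, 9, 3, 5, 6, 8, 4, 1, 10, 2, 7]

rank | idx | suffix
   0 |   0 | adebdccedae
   1 |   9 | ae
   2 |   3 | bdccedae
   3 |   5 | ccedae
   4 |   6 | cedae
   5 |   8 | dae
   6 |   4 | dccedae
   7 |   1 | debdccedae
   8 |  10 | e
   9 |   2 | ebdccedae
  10 |   7 | edae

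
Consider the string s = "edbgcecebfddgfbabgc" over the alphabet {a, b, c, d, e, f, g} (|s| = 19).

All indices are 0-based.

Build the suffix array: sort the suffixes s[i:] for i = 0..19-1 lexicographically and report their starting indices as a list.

rank→(start, suffix):
  0 → (15, 'abgc')
  1 → (14, 'babgc')
  2 → (8, 'bfddgfbabgc')
  3 → (16, 'bgc')
  4 → (2, 'bgcecebfddgfbabgc')
  5 → (18, 'c')
  6 → (6, 'cebfddgfbabgc')
  7 → (4, 'cecebfddgfbabgc')
  8 → (1, 'dbgcecebfddgfbabgc')
  9 → (10, 'ddgfbabgc')
  10 → (11, 'dgfbabgc')
  11 → (7, 'ebfddgfbabgc')
  12 → (5, 'ecebfddgfbabgc')
  13 → (0, 'edbgcecebfddgfbabgc')
  14 → (13, 'fbabgc')
  15 → (9, 'fddgfbabgc')
  16 → (17, 'gc')
  17 → (3, 'gcecebfddgfbabgc')
  18 → (12, 'gfbabgc')

[15, 14, 8, 16, 2, 18, 6, 4, 1, 10, 11, 7, 5, 0, 13, 9, 17, 3, 12]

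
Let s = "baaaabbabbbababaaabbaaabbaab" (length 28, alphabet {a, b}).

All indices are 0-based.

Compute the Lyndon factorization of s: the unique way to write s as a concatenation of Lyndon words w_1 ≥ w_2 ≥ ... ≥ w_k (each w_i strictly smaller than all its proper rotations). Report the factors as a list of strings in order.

["b", "aaaabbabbbababaaabbaaabbaab"]

emit factor 1: 'b' (i=0, period=1)
emit factor 2: 'aaaabbabbbababaaabbaaabbaab' (i=1, period=27)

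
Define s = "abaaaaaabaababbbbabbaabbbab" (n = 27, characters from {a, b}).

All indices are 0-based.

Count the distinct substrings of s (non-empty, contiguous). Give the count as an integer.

303

rank | idx | suffix
   0 |   2 | aaaaaabaababbbbabbaabbbab
   1 |   3 | aaaaabaababbbbabbaabbbab
   2 |   4 | aaaabaababbbbabbaabbbab
   3 |   5 | aaabaababbbbabbaabbbab
   4 |   6 | aabaababbbbabbaabbbab
   5 |   9 | aababbbbabbaabbbab
   6 |  20 | aabbbab
   7 |  25 | ab
   8 |   0 | abaaaaaabaababbbbabbaabbbab
   9 |   7 | abaababbbbabbaabbbab
  10 |  10 | ababbbbabbaabbbab
  11 |  17 | abbaabbbab
  12 |  21 | abbbab
  13 |  12 | abbbbabbaabbbab
  14 |  26 | b
  15 |   1 | baaaaaabaababbbbabbaabbbab
  16 |   8 | baababbbbabbaabbbab
  17 |  19 | baabbbab
  18 |  24 | bab
  19 |  16 | babbaabbbab
  20 |  11 | babbbbabbaabbbab
  21 |  18 | bbaabbbab
  22 |  23 | bbab
  23 |  15 | bbabbaabbbab
  24 |  22 | bbbab
  25 |  14 | bbbabbaabbbab
  26 |  13 | bbbbabbaabbbab

SA = [2, 3, 4, 5, 6, 9, 20, 25, 0, 7, 10, 17, 21, 12, 26, 1, 8, 19, 24, 16, 11, 18, 23, 15, 22, 14, 13]
[i] adj suffixes → lcp
  [1] 2/3 → 5 ('aaaaa')
  [2] 3/4 → 4 ('aaaa')
  [3] 4/5 → 3 ('aaa')
  [4] 5/6 → 2 ('aa')
  [5] 6/9 → 4 ('aaba')
  [6] 9/20 → 3 ('aab')
  [7] 20/25 → 1 ('a')
  [8] 25/0 → 2 ('ab')
  [9] 0/7 → 4 ('abaa')
  [10] 7/10 → 3 ('aba')
  [11] 10/17 → 2 ('ab')
  [12] 17/21 → 3 ('abb')
  [13] 21/12 → 4 ('abbb')
  [14] 12/26 → 0 ('')
  [15] 26/1 → 1 ('b')
  [16] 1/8 → 3 ('baa')
  [17] 8/19 → 4 ('baab')
  [18] 19/24 → 2 ('ba')
  [19] 24/16 → 3 ('bab')
  [20] 16/11 → 4 ('babb')
  [21] 11/18 → 1 ('b')
  [22] 18/23 → 3 ('bba')
  [23] 23/15 → 4 ('bbab')
  [24] 15/22 → 2 ('bb')
  [25] 22/14 → 5 ('bbbab')
  [26] 14/13 → 3 ('bbb')

n(n+1)/2 = 27·28/2 = 378
Σ LCP = 0 + 5 + 4 + 3 + 2 + 4 + 3 + 1 + 2 + 4 + 3 + 2 + 3 + 4 + 0 + 1 + 3 + 4 + 2 + 3 + 4 + 1 + 3 + 4 + 2 + 5 + 3 = 75
distinct = 378 − 75 = 303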